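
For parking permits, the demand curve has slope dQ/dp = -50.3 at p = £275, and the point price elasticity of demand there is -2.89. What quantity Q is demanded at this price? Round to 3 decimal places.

4786.332

Ed = (dQ/dp)·(p/Q) ⇒ Q = (dQ/dp)·p/Ed = (-50.3)·275/(-2.89) = 4786.33217…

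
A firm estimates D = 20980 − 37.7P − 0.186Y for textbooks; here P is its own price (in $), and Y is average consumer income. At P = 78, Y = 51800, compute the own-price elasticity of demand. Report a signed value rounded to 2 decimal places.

At the given values, D = 20980 − 37.7(78) − 0.186(51800) = 8404.6.
∂D/∂P = −37.7.
E = (-37.7) × (78/8404.6) = -0.3498…

-0.35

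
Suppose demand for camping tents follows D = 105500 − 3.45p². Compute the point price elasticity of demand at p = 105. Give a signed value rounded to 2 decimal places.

dD/dp = −2·3.45·p = -724.5. At p = 105, D = 67463.75.
Ed = (dD/dp)·(p/D) = (-724.5) × (105/67463.75) = -1.1276…

-1.13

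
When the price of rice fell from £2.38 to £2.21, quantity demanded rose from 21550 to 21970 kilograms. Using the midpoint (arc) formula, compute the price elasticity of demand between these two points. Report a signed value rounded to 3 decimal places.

%ΔQ = (21970 − 21550) / [(21550 + 21970)/2] = 420/21760 = 0.019301…
%ΔP = (2.21 − 2.38) / [(2.38 + 2.21)/2] = -0.17/2.295 = -0.074074…
Arc Ed = %ΔQ / %ΔP = (420/21760) / (-0.17/2.295) = -0.26056…

-0.261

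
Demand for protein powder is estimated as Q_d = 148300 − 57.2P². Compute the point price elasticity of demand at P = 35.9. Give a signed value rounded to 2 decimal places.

-1.98

dQ_d/dP = −2·57.2·P = -4106.96. At P = 35.9, Q_d = 74580.068.
Ed = (dQ_d/dP)·(P/Q_d) = (-4106.96) × (35.9/74580.068) = -1.9769…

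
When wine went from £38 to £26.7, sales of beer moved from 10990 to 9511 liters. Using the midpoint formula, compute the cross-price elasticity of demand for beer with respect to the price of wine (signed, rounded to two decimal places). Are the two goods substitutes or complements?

0.41; substitutes

%ΔQ_{beer} = (9511 − 10990)/avg = -1479/10250.5 = -0.144285…
%ΔP_{wine} = (26.7 − 38)/avg = -11.3/32.35 = -0.349304…
E_cross = (-1479/10250.5) / (-11.3/32.35) = 0.4130…
E_cross > 0 ⇒ the goods are substitutes.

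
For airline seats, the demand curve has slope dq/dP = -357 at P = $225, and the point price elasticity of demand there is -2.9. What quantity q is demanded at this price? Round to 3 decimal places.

Ed = (dq/dP)·(P/q) ⇒ q = (dq/dP)·P/Ed = (-357)·225/(-2.9) = 27698.27586…

27698.276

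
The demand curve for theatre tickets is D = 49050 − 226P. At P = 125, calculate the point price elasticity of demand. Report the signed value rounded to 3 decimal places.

dD/dP = −226. At P = 125, D = 49050 − 226(125) = 20800.
Ed = (dD/dP)·(P/D) = −226 × (125/20800) = -1.35817…

-1.358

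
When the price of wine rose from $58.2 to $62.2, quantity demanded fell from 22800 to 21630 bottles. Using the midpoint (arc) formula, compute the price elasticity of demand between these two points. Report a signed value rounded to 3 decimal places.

%ΔQ = (21630 − 22800) / [(22800 + 21630)/2] = -1170/22215 = -0.052667…
%ΔP = (62.2 − 58.2) / [(58.2 + 62.2)/2] = 4/60.2 = 0.066445…
Arc Ed = %ΔQ / %ΔP = (-1170/22215) / (4/60.2) = -0.79264…

-0.793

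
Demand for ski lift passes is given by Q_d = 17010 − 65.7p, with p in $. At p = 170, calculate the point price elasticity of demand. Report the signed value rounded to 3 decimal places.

dQ_d/dp = −65.7. At p = 170, Q_d = 17010 − 65.7(170) = 5841.
Ed = (dQ_d/dp)·(p/Q_d) = −65.7 × (170/5841) = -1.91217…

-1.912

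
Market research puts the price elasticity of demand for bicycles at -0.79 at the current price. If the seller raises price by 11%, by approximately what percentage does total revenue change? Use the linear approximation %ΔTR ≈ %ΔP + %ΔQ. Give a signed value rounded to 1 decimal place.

%ΔQ ≈ Ed × %ΔP = (-0.79) × (+11%) = -8.6900%
%ΔTR ≈ %ΔP + %ΔQ = (+11%) + (-8.6900%) = +2.3100%

+2.3%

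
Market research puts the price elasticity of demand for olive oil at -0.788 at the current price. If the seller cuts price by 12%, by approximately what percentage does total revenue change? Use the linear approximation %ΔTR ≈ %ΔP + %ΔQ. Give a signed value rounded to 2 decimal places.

-2.54%

%ΔQ ≈ Ed × %ΔP = (-0.788) × (-12%) = +9.4560%
%ΔTR ≈ %ΔP + %ΔQ = (-12%) + (+9.4560%) = -2.5440%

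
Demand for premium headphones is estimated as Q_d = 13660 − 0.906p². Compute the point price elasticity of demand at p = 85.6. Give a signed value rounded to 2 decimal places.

-1.89

dQ_d/dp = −2·0.906·p = -155.1072. At p = 85.6, Q_d = 7021.41184.
Ed = (dQ_d/dp)·(p/Q_d) = (-155.1072) × (85.6/7021.41184) = -1.8909…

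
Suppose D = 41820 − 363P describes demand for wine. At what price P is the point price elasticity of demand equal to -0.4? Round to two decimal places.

32.92

Ed = −363P/(41820 − 363P). Set this equal to -0.4:
363P = 0.4·(41820 − 363P) ⇒ 363P(1 + 0.4) = 0.4·41820
P = 0.4·41820 / (363·1.4) = 32.9161…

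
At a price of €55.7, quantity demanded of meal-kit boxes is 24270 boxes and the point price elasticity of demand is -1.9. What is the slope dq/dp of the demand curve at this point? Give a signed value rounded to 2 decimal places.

-827.88

Ed = (dq/dp)·(p/q) ⇒ dq/dp = Ed·q/p = (-1.9)·24270/55.7 = -827.8815…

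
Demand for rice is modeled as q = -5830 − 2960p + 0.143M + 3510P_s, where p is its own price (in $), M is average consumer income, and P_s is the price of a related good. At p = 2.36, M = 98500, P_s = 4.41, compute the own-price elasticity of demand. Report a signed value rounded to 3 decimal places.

At the given values, q = -5830 − 2960(2.36) + 0.143(98500) + 3510(4.41) = 16749.
∂q/∂p = −2960.
E = (-2960) × (2.36/16749) = -0.41707…

-0.417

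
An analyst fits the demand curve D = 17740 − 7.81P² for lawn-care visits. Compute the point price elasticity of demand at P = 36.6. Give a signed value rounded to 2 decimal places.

dD/dP = −2·7.81·P = -571.692. At P = 36.6, D = 7278.0364.
Ed = (dD/dP)·(P/D) = (-571.692) × (36.6/7278.0364) = -2.8749…

-2.87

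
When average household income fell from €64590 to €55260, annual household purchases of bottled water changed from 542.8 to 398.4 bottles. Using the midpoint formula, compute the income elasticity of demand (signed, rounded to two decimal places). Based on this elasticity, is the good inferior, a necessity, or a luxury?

1.97; luxury

%ΔQ = (398.4 − 542.8)/[( 542.8 + 398.4)/2] = -144.4/470.6 = -0.306842…
%ΔIncome = (55260 − 64590)/[( 64590 + 55260)/2] = -9330/59925 = -0.155694…
E_income = (-144.4/470.6) / (-9330/59925) = 1.9707…
E_income > 1 ⇒ normal good, luxury.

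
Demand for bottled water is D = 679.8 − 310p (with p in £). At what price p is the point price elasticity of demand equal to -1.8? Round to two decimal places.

Ed = −310p/(679.8 − 310p). Set this equal to -1.8:
310p = 1.8·(679.8 − 310p) ⇒ 310p(1 + 1.8) = 1.8·679.8
p = 1.8·679.8 / (310·2.8) = 1.4097…

1.41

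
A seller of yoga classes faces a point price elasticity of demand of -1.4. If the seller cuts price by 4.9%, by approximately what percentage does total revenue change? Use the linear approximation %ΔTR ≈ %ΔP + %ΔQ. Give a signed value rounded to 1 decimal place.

%ΔQ ≈ Ed × %ΔP = (-1.4) × (-4.9%) = +6.8600%
%ΔTR ≈ %ΔP + %ΔQ = (-4.9%) + (+6.8600%) = +1.9600%

+2.0%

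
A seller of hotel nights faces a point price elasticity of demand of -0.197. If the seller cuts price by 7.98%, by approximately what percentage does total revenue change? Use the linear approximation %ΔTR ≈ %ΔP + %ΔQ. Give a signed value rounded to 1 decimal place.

-6.4%

%ΔQ ≈ Ed × %ΔP = (-0.197) × (-7.98%) = +1.5721%
%ΔTR ≈ %ΔP + %ΔQ = (-7.98%) + (+1.5721%) = -6.4079%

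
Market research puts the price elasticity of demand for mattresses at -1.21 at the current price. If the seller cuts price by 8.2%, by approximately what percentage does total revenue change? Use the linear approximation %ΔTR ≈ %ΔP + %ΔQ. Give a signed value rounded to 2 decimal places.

+1.72%

%ΔQ ≈ Ed × %ΔP = (-1.21) × (-8.2%) = +9.9220%
%ΔTR ≈ %ΔP + %ΔQ = (-8.2%) + (+9.9220%) = +1.7220%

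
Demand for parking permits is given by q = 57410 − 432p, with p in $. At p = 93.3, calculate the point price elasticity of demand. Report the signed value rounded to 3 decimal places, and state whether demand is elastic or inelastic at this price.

-2.356; elastic

dq/dp = −432. At p = 93.3, q = 57410 − 432(93.3) = 17104.4.
Ed = (dq/dp)·(p/q) = −432 × (93.3/17104.4) = -2.35644…
|Ed| = 2.356 > 1, so demand is elastic.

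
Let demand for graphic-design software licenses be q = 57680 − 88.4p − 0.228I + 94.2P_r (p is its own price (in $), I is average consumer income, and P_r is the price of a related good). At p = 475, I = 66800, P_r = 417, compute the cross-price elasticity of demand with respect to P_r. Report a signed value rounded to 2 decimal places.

0.99

At the given values, q = 57680 − 88.4(475) − 0.228(66800) + 94.2(417) = 39741.
∂q/∂P_r = 94.2.
E = (94.2) × (417/39741) = 0.9884…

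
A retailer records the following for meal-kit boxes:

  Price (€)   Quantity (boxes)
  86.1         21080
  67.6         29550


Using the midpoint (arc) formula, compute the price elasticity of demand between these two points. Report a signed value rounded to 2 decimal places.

%ΔQ = (29550 − 21080) / [(21080 + 29550)/2] = 8470/25315 = 0.334584…
%ΔP = (67.6 − 86.1) / [(86.1 + 67.6)/2] = -18.5/76.85 = -0.240728…
Arc Ed = %ΔQ / %ΔP = (8470/25315) / (-18.5/76.85) = -1.3898…

-1.39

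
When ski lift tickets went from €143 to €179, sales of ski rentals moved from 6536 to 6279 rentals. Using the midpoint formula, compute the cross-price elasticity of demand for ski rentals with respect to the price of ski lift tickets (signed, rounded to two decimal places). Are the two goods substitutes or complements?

%ΔQ_{ski rentals} = (6279 − 6536)/avg = -257/6407.5 = -0.040109…
%ΔP_{ski lift tickets} = (179 − 143)/avg = 36/161 = 0.223602…
E_cross = (-257/6407.5) / (36/161) = -0.1793…
E_cross < 0 ⇒ the goods are complements.

-0.18; complements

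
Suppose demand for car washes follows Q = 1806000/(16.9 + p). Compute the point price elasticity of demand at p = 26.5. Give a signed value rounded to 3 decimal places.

-0.611

dQ/dp = −1806000/(16.9 + p)² = -958.823. At p = 26.5, Q = 41612.9.
Ed = (dQ/dp)·(p/Q) = (-958.823) × (26.5/41612.9) = -0.61059…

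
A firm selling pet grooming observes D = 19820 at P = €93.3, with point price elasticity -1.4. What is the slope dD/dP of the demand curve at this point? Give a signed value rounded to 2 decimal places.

-297.41

Ed = (dD/dP)·(P/D) ⇒ dD/dP = Ed·D/P = (-1.4)·19820/93.3 = -297.4062…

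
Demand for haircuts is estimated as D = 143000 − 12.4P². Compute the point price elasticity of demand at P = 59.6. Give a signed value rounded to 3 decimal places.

dD/dP = −2·12.4·P = -1478.08. At P = 59.6, D = 98953.216.
Ed = (dD/dP)·(P/D) = (-1478.08) × (59.6/98953.216) = -0.89025…

-0.890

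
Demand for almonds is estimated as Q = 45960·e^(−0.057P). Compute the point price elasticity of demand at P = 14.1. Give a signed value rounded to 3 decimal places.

dQ/dP = −0.057·Q = -1172.77. At P = 14.1, Q = 20574.9.
Ed = (dQ/dP)·(P/Q) = (-1172.77) × (14.1/20574.9) = -0.8037

-0.804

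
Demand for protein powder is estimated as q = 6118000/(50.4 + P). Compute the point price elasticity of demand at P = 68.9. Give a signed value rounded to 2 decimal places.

-0.58

dq/dP = −6118000/(50.4 + P)² = -429.862. At P = 68.9, q = 51282.5.
Ed = (dq/dP)·(P/q) = (-429.862) × (68.9/51282.5) = -0.5775…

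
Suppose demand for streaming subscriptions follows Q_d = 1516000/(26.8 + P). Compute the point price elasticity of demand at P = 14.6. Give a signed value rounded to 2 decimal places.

dQ_d/dP = −1516000/(26.8 + P)² = -884.501. At P = 14.6, Q_d = 36618.4.
Ed = (dQ_d/dP)·(P/Q_d) = (-884.501) × (14.6/36618.4) = -0.3526…

-0.35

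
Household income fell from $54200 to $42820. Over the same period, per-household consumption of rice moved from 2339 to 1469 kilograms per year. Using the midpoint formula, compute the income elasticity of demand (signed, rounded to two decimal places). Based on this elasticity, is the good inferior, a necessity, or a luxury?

%ΔQ = (1469 − 2339)/[( 2339 + 1469)/2] = -870/1904 = -0.456932…
%ΔIncome = (42820 − 54200)/[( 54200 + 42820)/2] = -11380/48510 = -0.234590…
E_income = (-870/1904) / (-11380/48510) = 1.9477…
E_income > 1 ⇒ normal good, luxury.

1.95; luxury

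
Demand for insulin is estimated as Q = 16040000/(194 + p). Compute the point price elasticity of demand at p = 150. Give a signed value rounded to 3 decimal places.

dQ/dp = −16040000/(194 + p)² = -135.546. At p = 150, Q = 46627.9.
Ed = (dQ/dp)·(p/Q) = (-135.546) × (150/46627.9) = -0.43604…

-0.436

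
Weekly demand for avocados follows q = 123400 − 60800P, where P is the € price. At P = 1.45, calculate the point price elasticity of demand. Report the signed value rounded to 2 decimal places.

-2.50

dq/dP = −60800. At P = 1.45, q = 123400 − 60800(1.45) = 35240.
Ed = (dq/dP)·(P/q) = −60800 × (1.45/35240) = -2.5017…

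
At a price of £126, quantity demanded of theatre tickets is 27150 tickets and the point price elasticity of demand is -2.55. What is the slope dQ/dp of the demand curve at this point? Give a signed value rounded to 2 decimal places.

-549.46

Ed = (dQ/dp)·(p/Q) ⇒ dQ/dp = Ed·Q/p = (-2.55)·27150/126 = -549.4642…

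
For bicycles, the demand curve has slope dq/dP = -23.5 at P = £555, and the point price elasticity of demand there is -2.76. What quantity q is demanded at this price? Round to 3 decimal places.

Ed = (dq/dP)·(P/q) ⇒ q = (dq/dP)·P/Ed = (-23.5)·555/(-2.76) = 4725.54347…

4725.543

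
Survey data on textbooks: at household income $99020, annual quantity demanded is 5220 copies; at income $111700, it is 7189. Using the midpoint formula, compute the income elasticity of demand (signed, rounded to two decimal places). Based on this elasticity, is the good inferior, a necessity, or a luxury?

2.64; luxury

%ΔQ = (7189 − 5220)/[( 5220 + 7189)/2] = 1969/6204.5 = 0.317350…
%ΔIncome = (111700 − 99020)/[( 99020 + 111700)/2] = 12680/105360 = 0.120349…
E_income = (1969/6204.5) / (12680/105360) = 2.6369…
E_income > 1 ⇒ normal good, luxury.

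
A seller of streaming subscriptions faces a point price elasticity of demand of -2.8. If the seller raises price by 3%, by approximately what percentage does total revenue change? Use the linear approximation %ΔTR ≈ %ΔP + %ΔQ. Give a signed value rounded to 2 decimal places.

-5.40%

%ΔQ ≈ Ed × %ΔP = (-2.8) × (+3%) = -8.4000%
%ΔTR ≈ %ΔP + %ΔQ = (+3%) + (-8.4000%) = -5.4000%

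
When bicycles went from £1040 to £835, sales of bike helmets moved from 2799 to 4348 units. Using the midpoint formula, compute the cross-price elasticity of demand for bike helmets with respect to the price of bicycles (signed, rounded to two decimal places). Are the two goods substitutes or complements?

%ΔQ_{bike helmets} = (4348 − 2799)/avg = 1549/3573.5 = 0.433468…
%ΔP_{bicycles} = (835 − 1040)/avg = -205/937.5 = -0.218666…
E_cross = (1549/3573.5) / (-205/937.5) = -1.9823…
E_cross < 0 ⇒ the goods are complements.

-1.98; complements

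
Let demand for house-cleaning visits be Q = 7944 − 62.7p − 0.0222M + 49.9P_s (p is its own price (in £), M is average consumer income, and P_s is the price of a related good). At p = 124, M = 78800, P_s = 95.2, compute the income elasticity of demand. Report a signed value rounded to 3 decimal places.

-0.552

At the given values, Q = 7944 − 62.7(124) − 0.0222(78800) + 49.9(95.2) = 3170.32.
∂Q/∂M = -0.0222.
E = (-0.0222) × (78800/3170.32) = -0.55179…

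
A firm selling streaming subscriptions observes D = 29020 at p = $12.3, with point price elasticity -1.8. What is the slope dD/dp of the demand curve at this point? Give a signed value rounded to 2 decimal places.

Ed = (dD/dp)·(p/D) ⇒ dD/dp = Ed·D/p = (-1.8)·29020/12.3 = -4246.8292…

-4246.83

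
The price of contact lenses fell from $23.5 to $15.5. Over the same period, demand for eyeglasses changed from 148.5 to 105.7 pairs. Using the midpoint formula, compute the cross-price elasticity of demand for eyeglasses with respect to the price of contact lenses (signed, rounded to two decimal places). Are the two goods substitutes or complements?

0.82; substitutes

%ΔQ_{eyeglasses} = (105.7 − 148.5)/avg = -42.8/127.1 = -0.336742…
%ΔP_{contact lenses} = (15.5 − 23.5)/avg = -8/19.5 = -0.410256…
E_cross = (-42.8/127.1) / (-8/19.5) = 0.8208…
E_cross > 0 ⇒ the goods are substitutes.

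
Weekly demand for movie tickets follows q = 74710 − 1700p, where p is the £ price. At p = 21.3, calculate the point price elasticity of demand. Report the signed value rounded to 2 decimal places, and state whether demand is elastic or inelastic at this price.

dq/dp = −1700. At p = 21.3, q = 74710 − 1700(21.3) = 38500.
Ed = (dq/dp)·(p/q) = −1700 × (21.3/38500) = -0.9405…
|Ed| = 0.94 < 1, so demand is inelastic.

-0.94; inelastic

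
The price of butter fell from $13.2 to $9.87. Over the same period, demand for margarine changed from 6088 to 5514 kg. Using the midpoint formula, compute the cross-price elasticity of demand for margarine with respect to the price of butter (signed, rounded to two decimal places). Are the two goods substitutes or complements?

%ΔQ_{margarine} = (5514 − 6088)/avg = -574/5801 = -0.098948…
%ΔP_{butter} = (9.87 − 13.2)/avg = -3.33/11.535 = -0.288686…
E_cross = (-574/5801) / (-3.33/11.535) = 0.3427…
E_cross > 0 ⇒ the goods are substitutes.

0.34; substitutes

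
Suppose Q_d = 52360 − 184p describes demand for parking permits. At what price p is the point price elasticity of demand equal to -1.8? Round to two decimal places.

182.93

Ed = −184p/(52360 − 184p). Set this equal to -1.8:
184p = 1.8·(52360 − 184p) ⇒ 184p(1 + 1.8) = 1.8·52360
p = 1.8·52360 / (184·2.8) = 182.9347…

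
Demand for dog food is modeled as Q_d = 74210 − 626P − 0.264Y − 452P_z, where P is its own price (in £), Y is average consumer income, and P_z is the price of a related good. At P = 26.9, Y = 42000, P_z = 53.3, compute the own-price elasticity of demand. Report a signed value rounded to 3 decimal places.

-0.759

At the given values, Q_d = 74210 − 626(26.9) − 0.264(42000) − 452(53.3) = 22191.
∂Q_d/∂P = −626.
E = (-626) × (26.9/22191) = -0.75883…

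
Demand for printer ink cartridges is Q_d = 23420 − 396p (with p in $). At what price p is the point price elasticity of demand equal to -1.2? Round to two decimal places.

Ed = −396p/(23420 − 396p). Set this equal to -1.2:
396p = 1.2·(23420 − 396p) ⇒ 396p(1 + 1.2) = 1.2·23420
p = 1.2·23420 / (396·2.2) = 32.2589…

32.26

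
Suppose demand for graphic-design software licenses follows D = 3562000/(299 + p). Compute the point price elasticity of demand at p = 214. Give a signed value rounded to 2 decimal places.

-0.42

dD/dp = −3562000/(299 + p)² = -13.535. At p = 214, D = 6943.47.
Ed = (dD/dp)·(p/D) = (-13.535) × (214/6943.47) = -0.4171…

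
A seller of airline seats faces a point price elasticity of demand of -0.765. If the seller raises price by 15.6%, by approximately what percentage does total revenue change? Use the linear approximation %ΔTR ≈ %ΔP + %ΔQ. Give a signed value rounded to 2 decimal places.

+3.67%

%ΔQ ≈ Ed × %ΔP = (-0.765) × (+15.6%) = -11.9340%
%ΔTR ≈ %ΔP + %ΔQ = (+15.6%) + (-11.9340%) = +3.6660%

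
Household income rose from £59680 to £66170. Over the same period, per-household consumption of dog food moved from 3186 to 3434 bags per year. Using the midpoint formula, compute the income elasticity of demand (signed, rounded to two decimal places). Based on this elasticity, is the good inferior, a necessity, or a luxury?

0.73; necessity

%ΔQ = (3434 − 3186)/[( 3186 + 3434)/2] = 248/3310 = 0.074924…
%ΔIncome = (66170 − 59680)/[( 59680 + 66170)/2] = 6490/62925 = 0.103138…
E_income = (248/3310) / (6490/62925) = 0.7264…
0 < E_income < 1 ⇒ normal good, necessity.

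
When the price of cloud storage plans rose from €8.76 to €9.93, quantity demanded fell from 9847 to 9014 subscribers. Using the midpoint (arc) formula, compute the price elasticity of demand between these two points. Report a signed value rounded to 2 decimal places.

%ΔQ = (9014 − 9847) / [(9847 + 9014)/2] = -833/9430.5 = -0.088330…
%ΔP = (9.93 − 8.76) / [(8.76 + 9.93)/2] = 1.17/9.345 = 0.125200…
Arc Ed = %ΔQ / %ΔP = (-833/9430.5) / (1.17/9.345) = -0.7055…

-0.71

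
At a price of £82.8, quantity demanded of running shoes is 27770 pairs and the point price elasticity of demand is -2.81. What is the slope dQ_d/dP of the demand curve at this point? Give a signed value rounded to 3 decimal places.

Ed = (dQ_d/dP)·(P/Q_d) ⇒ dQ_d/dP = Ed·Q_d/P = (-2.81)·27770/82.8 = -942.43599…

-942.436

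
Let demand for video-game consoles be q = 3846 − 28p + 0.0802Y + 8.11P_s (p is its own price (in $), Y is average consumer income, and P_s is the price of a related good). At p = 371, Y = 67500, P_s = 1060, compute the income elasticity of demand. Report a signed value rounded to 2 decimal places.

0.72

At the given values, q = 3846 − 28(371) + 0.0802(67500) + 8.11(1060) = 7468.1.
∂q/∂Y = 0.0802.
E = (0.0802) × (67500/7468.1) = 0.7248…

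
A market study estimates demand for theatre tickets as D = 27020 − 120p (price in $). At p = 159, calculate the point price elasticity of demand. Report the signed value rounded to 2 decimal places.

-2.40

dD/dp = −120. At p = 159, D = 27020 − 120(159) = 7940.
Ed = (dD/dp)·(p/D) = −120 × (159/7940) = -2.4030…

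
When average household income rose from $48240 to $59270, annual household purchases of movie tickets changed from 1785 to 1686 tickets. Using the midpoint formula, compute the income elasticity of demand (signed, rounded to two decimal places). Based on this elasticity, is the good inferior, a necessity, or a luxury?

-0.28; inferior

%ΔQ = (1686 − 1785)/[( 1785 + 1686)/2] = -99/1735.5 = -0.057044…
%ΔIncome = (59270 − 48240)/[( 48240 + 59270)/2] = 11030/53755 = 0.205190…
E_income = (-99/1735.5) / (11030/53755) = -0.2780…
E_income < 0 ⇒ inferior good.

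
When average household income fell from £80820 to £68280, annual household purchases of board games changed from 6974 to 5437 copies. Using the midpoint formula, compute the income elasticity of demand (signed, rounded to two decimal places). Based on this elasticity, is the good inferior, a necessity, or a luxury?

1.47; luxury

%ΔQ = (5437 − 6974)/[( 6974 + 5437)/2] = -1537/6205.5 = -0.247683…
%ΔIncome = (68280 − 80820)/[( 80820 + 68280)/2] = -12540/74550 = -0.168209…
E_income = (-1537/6205.5) / (-12540/74550) = 1.4724…
E_income > 1 ⇒ normal good, luxury.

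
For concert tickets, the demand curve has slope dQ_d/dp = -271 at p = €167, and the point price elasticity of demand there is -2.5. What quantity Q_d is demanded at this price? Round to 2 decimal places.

Ed = (dQ_d/dp)·(p/Q_d) ⇒ Q_d = (dQ_d/dp)·p/Ed = (-271)·167/(-2.5) = 18102.8

18102.80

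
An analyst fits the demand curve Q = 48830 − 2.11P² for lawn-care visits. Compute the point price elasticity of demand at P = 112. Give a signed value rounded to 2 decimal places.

-2.37

dQ/dP = −2·2.11·P = -472.64. At P = 112, Q = 22362.16.
Ed = (dQ/dP)·(P/Q) = (-472.64) × (112/22362.16) = -2.3671…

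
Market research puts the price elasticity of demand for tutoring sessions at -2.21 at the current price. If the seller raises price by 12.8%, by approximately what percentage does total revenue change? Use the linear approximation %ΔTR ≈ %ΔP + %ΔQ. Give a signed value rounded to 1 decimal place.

-15.5%

%ΔQ ≈ Ed × %ΔP = (-2.21) × (+12.8%) = -28.2880%
%ΔTR ≈ %ΔP + %ΔQ = (+12.8%) + (-28.2880%) = -15.4880%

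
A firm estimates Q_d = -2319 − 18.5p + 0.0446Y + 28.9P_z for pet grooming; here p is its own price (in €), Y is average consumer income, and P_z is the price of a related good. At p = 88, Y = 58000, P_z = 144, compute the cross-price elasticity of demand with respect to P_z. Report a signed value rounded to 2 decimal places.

At the given values, Q_d = -2319 − 18.5(88) + 0.0446(58000) + 28.9(144) = 2801.4.
∂Q_d/∂P_z = 28.9.
E = (28.9) × (144/2801.4) = 1.4855…

1.49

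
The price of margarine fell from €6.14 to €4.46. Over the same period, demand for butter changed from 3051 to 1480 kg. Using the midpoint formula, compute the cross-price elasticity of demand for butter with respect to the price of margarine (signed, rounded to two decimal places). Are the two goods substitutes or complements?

%ΔQ_{butter} = (1480 − 3051)/avg = -1571/2265.5 = -0.693445…
%ΔP_{margarine} = (4.46 − 6.14)/avg = -1.68/5.3 = -0.316981…
E_cross = (-1571/2265.5) / (-1.68/5.3) = 2.1876…
E_cross > 0 ⇒ the goods are substitutes.

2.19; substitutes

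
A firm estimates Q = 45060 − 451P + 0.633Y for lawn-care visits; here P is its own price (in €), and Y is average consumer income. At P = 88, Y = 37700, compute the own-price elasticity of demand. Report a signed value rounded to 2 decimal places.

At the given values, Q = 45060 − 451(88) + 0.633(37700) = 29236.1.
∂Q/∂P = −451.
E = (-451) × (88/29236.1) = -1.3574…

-1.36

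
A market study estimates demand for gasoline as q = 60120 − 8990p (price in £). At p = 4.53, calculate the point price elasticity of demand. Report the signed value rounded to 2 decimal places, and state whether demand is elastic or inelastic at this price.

-2.10; elastic

dq/dp = −8990. At p = 4.53, q = 60120 − 8990(4.53) = 19395.3.
Ed = (dq/dp)·(p/q) = −8990 × (4.53/19395.3) = -2.0997…
|Ed| = 2.10 > 1, so demand is elastic.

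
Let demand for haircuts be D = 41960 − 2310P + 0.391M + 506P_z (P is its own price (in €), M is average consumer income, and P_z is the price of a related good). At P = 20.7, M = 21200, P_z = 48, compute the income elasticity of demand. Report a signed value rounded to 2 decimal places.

At the given values, D = 41960 − 2310(20.7) + 0.391(21200) + 506(48) = 26720.2.
∂D/∂M = 0.391.
E = (0.391) × (21200/26720.2) = 0.3102…

0.31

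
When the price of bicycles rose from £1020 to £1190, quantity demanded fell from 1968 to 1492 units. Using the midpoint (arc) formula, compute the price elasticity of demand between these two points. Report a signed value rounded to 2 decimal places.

%ΔQ = (1492 − 1968) / [(1968 + 1492)/2] = -476/1730 = -0.275144…
%ΔP = (1190 − 1020) / [(1020 + 1190)/2] = 170/1105 = 0.153846…
Arc Ed = %ΔQ / %ΔP = (-476/1730) / (170/1105) = -1.7884…

-1.79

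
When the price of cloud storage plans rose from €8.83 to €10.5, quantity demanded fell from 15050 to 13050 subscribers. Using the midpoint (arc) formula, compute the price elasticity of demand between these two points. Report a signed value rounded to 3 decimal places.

-0.824

%ΔQ = (13050 − 15050) / [(15050 + 13050)/2] = -2000/14050 = -0.142348…
%ΔP = (10.5 − 8.83) / [(8.83 + 10.5)/2] = 1.67/9.665 = 0.172788…
Arc Ed = %ΔQ / %ΔP = (-2000/14050) / (1.67/9.665) = -0.82383…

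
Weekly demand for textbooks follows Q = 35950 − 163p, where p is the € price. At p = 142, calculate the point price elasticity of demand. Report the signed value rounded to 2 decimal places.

-1.81

dQ/dp = −163. At p = 142, Q = 35950 − 163(142) = 12804.
Ed = (dQ/dp)·(p/Q) = −163 × (142/12804) = -1.8077…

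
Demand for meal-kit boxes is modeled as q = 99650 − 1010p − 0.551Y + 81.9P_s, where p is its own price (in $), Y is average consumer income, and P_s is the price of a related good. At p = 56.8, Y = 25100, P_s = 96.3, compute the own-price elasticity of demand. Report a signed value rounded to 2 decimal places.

At the given values, q = 99650 − 1010(56.8) − 0.551(25100) + 81.9(96.3) = 36338.87.
∂q/∂p = −1010.
E = (-1010) × (56.8/36338.87) = -1.5786…

-1.58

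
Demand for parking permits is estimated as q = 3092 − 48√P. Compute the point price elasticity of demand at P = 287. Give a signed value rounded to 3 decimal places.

-0.178

dq/dP = −48/(2√P) = -1.41668. At P = 287, q = 2278.83.
Ed = (dq/dP)·(P/q) = (-1.41668) × (287/2278.83) = -0.17841…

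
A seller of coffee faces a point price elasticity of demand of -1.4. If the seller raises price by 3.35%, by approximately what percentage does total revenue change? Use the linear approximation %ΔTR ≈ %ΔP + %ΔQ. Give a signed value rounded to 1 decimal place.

-1.3%

%ΔQ ≈ Ed × %ΔP = (-1.4) × (+3.35%) = -4.6900%
%ΔTR ≈ %ΔP + %ΔQ = (+3.35%) + (-4.6900%) = -1.3400%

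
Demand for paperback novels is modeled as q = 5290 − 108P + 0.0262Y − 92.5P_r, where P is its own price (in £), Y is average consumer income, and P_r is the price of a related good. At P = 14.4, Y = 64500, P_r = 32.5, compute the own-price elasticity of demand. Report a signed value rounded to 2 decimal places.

-0.64

At the given values, q = 5290 − 108(14.4) + 0.0262(64500) − 92.5(32.5) = 2418.45.
∂q/∂P = −108.
E = (-108) × (14.4/2418.45) = -0.6430…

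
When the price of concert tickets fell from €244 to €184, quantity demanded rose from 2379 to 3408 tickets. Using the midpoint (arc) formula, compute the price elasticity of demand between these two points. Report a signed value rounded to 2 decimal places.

%ΔQ = (3408 − 2379) / [(2379 + 3408)/2] = 1029/2893.5 = 0.355624…
%ΔP = (184 − 244) / [(244 + 184)/2] = -60/214 = -0.280373…
Arc Ed = %ΔQ / %ΔP = (1029/2893.5) / (-60/214) = -1.2683…

-1.27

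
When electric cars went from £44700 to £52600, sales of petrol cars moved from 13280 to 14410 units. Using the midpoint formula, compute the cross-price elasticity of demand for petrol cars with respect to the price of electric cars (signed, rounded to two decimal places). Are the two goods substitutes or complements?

%ΔQ_{petrol cars} = (14410 − 13280)/avg = 1130/13845 = 0.081617…
%ΔP_{electric cars} = (52600 − 44700)/avg = 7900/48650 = 0.162384…
E_cross = (1130/13845) / (7900/48650) = 0.5026…
E_cross > 0 ⇒ the goods are substitutes.

0.50; substitutes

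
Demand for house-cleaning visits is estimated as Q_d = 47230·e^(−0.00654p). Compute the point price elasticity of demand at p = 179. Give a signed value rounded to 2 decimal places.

-1.17

dQ_d/dp = −0.00654·Q_d = -95.8042. At p = 179, Q_d = 14649.
Ed = (dQ_d/dp)·(p/Q_d) = (-95.8042) × (179/14649) = -1.1706…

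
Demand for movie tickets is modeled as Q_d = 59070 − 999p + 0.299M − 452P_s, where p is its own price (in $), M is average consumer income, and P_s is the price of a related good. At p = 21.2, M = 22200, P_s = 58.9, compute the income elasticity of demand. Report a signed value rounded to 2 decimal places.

0.37

At the given values, Q_d = 59070 − 999(21.2) + 0.299(22200) − 452(58.9) = 17906.2.
∂Q_d/∂M = 0.299.
E = (0.299) × (22200/17906.2) = 0.3706…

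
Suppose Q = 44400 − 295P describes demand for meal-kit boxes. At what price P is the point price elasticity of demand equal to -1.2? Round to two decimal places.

82.10

Ed = −295P/(44400 − 295P). Set this equal to -1.2:
295P = 1.2·(44400 − 295P) ⇒ 295P(1 + 1.2) = 1.2·44400
P = 1.2·44400 / (295·2.2) = 82.0955…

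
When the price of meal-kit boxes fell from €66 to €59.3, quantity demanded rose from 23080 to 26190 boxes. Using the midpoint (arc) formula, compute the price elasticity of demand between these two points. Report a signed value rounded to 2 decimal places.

-1.18

%ΔQ = (26190 − 23080) / [(23080 + 26190)/2] = 3110/24635 = 0.126243…
%ΔP = (59.3 − 66) / [(66 + 59.3)/2] = -6.7/62.65 = -0.106943…
Arc Ed = %ΔQ / %ΔP = (3110/24635) / (-6.7/62.65) = -1.1804…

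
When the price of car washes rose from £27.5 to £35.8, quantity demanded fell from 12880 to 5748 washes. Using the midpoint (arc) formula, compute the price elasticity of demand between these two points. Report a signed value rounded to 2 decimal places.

%ΔQ = (5748 − 12880) / [(12880 + 5748)/2] = -7132/9314 = -0.765729…
%ΔP = (35.8 − 27.5) / [(27.5 + 35.8)/2] = 8.3/31.65 = 0.262243…
Arc Ed = %ΔQ / %ΔP = (-7132/9314) / (8.3/31.65) = -2.9199…

-2.92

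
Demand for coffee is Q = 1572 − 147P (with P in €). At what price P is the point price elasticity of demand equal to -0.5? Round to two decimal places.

Ed = −147P/(1572 − 147P). Set this equal to -0.5:
147P = 0.5·(1572 − 147P) ⇒ 147P(1 + 0.5) = 0.5·1572
P = 0.5·1572 / (147·1.5) = 3.5646…

3.56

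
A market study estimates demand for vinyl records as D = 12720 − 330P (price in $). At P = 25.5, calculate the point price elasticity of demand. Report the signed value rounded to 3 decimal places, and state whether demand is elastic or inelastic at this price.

-1.955; elastic

dD/dP = −330. At P = 25.5, D = 12720 − 330(25.5) = 4305.
Ed = (dD/dP)·(P/D) = −330 × (25.5/4305) = -1.95470…
|Ed| = 1.955 > 1, so demand is elastic.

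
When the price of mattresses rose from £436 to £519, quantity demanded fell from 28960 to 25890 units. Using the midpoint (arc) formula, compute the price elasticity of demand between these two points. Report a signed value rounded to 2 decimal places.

-0.64

%ΔQ = (25890 − 28960) / [(28960 + 25890)/2] = -3070/27425 = -0.111941…
%ΔP = (519 − 436) / [(436 + 519)/2] = 83/477.5 = 0.173821…
Arc Ed = %ΔQ / %ΔP = (-3070/27425) / (83/477.5) = -0.6440…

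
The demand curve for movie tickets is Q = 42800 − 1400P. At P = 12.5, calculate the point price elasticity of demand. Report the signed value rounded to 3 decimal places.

dQ/dP = −1400. At P = 12.5, Q = 42800 − 1400(12.5) = 25300.
Ed = (dQ/dP)·(P/Q) = −1400 × (12.5/25300) = -0.69169…

-0.692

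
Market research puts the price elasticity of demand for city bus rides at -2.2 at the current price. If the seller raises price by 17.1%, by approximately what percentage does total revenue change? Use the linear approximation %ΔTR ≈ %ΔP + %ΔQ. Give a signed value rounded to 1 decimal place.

-20.5%

%ΔQ ≈ Ed × %ΔP = (-2.2) × (+17.1%) = -37.6200%
%ΔTR ≈ %ΔP + %ΔQ = (+17.1%) + (-37.6200%) = -20.5200%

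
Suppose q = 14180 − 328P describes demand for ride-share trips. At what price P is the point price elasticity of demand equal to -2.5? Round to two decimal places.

30.88

Ed = −328P/(14180 − 328P). Set this equal to -2.5:
328P = 2.5·(14180 − 328P) ⇒ 328P(1 + 2.5) = 2.5·14180
P = 2.5·14180 / (328·3.5) = 30.8797…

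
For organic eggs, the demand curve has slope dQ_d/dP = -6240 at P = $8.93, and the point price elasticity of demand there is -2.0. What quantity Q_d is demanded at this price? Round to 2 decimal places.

27861.60

Ed = (dQ_d/dP)·(P/Q_d) ⇒ Q_d = (dQ_d/dP)·P/Ed = (-6240)·8.93/(-2.0) = 27861.6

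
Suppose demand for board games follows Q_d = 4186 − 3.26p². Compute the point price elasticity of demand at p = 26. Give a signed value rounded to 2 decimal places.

dQ_d/dp = −2·3.26·p = -169.52. At p = 26, Q_d = 1982.24.
Ed = (dQ_d/dp)·(p/Q_d) = (-169.52) × (26/1982.24) = -2.2235…

-2.22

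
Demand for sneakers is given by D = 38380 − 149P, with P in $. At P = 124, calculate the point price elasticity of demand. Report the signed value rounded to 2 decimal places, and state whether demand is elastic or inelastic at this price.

dD/dP = −149. At P = 124, D = 38380 − 149(124) = 19904.
Ed = (dD/dP)·(P/D) = −149 × (124/19904) = -0.9282…
|Ed| = 0.93 < 1, so demand is inelastic.

-0.93; inelastic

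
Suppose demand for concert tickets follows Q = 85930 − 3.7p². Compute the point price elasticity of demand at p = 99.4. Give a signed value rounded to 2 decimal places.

dQ/dp = −2·3.7·p = -735.56. At p = 99.4, Q = 49372.668.
Ed = (dQ/dp)·(p/Q) = (-735.56) × (99.4/49372.668) = -1.4808…

-1.48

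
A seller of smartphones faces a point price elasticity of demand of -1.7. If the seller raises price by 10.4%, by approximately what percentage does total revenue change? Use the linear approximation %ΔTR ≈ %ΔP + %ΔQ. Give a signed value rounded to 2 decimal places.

-7.28%

%ΔQ ≈ Ed × %ΔP = (-1.7) × (+10.4%) = -17.6800%
%ΔTR ≈ %ΔP + %ΔQ = (+10.4%) + (-17.6800%) = -7.2800%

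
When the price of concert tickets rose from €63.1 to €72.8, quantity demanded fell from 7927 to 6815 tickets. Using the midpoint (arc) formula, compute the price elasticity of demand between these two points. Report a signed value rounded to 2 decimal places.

%ΔQ = (6815 − 7927) / [(7927 + 6815)/2] = -1112/7371 = -0.150861…
%ΔP = (72.8 − 63.1) / [(63.1 + 72.8)/2] = 9.7/67.95 = 0.142752…
Arc Ed = %ΔQ / %ΔP = (-1112/7371) / (9.7/67.95) = -1.0568…

-1.06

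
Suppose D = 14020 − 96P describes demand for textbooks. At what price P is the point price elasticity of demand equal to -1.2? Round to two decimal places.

Ed = −96P/(14020 − 96P). Set this equal to -1.2:
96P = 1.2·(14020 − 96P) ⇒ 96P(1 + 1.2) = 1.2·14020
P = 1.2·14020 / (96·2.2) = 79.6590…

79.66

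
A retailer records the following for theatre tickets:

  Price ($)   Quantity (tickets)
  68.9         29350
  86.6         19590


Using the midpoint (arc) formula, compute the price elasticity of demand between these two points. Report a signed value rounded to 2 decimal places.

-1.75

%ΔQ = (19590 − 29350) / [(29350 + 19590)/2] = -9760/24470 = -0.398855…
%ΔP = (86.6 − 68.9) / [(68.9 + 86.6)/2] = 17.7/77.75 = 0.227652…
Arc Ed = %ΔQ / %ΔP = (-9760/24470) / (17.7/77.75) = -1.7520…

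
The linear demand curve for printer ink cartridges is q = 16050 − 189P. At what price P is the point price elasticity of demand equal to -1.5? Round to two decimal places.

50.95

Ed = −189P/(16050 − 189P). Set this equal to -1.5:
189P = 1.5·(16050 − 189P) ⇒ 189P(1 + 1.5) = 1.5·16050
P = 1.5·16050 / (189·2.5) = 50.9523…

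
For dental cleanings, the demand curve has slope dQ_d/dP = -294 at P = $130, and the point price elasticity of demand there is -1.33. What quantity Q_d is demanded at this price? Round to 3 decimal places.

28736.842

Ed = (dQ_d/dP)·(P/Q_d) ⇒ Q_d = (dQ_d/dP)·P/Ed = (-294)·130/(-1.33) = 28736.84210…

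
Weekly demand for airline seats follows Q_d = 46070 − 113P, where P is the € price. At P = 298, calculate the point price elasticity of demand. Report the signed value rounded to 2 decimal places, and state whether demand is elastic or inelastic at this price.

dQ_d/dP = −113. At P = 298, Q_d = 46070 − 113(298) = 12396.
Ed = (dQ_d/dP)·(P/Q_d) = −113 × (298/12396) = -2.7165…
|Ed| = 2.72 > 1, so demand is elastic.

-2.72; elastic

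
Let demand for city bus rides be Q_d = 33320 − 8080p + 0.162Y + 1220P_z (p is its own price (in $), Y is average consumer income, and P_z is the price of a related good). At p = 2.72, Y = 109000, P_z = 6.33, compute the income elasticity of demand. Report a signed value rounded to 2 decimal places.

0.48

At the given values, Q_d = 33320 − 8080(2.72) + 0.162(109000) + 1220(6.33) = 36723.
∂Q_d/∂Y = 0.162.
E = (0.162) × (109000/36723) = 0.4808…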